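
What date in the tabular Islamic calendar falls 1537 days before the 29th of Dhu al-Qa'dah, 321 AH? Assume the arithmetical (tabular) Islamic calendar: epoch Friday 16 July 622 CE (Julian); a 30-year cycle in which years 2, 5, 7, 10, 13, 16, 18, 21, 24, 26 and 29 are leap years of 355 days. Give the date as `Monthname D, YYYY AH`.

The starting date is JDN 2062160; 2062160 − 1537 = 2060623.
JDN 2060623 corresponds to Rajab 27, 317 AH.

Rajab 27, 317 AH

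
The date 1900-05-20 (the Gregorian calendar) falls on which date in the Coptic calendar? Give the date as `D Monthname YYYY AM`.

12 Pashons 1616 AM

Both dates share Julian Day Number 2415160; in the Coptic calendar that is 12 Pashons 1616 AM.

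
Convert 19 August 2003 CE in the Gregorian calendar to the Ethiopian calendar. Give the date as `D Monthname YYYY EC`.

Julian Day Number of the source date = 2452871.
Converting JDN 2452871 to the Ethiopian calendar gives 13 Nehase 1995 EC.

13 Nehase 1995 EC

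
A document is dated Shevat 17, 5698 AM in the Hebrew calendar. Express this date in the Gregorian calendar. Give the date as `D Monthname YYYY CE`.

Both dates share Julian Day Number 2428918; in the Gregorian calendar that is 19 January 1938 CE.

19 January 1938 CE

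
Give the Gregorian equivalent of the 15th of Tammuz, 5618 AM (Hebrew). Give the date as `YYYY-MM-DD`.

1858-06-27

Julian Day Number of the source date = 2399858.
Converting JDN 2399858 to the Gregorian calendar gives 27 June 1858 CE.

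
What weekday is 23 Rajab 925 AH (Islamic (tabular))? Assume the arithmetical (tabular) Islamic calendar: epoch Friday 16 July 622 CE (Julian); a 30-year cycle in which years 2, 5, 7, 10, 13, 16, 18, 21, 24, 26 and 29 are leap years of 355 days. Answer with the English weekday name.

Thursday

In the proleptic Gregorian calendar this is 31 July 1519 (JDN 2276074).
2276074 ≡ 3 (mod 7); counting from Monday = 0 gives Thursday.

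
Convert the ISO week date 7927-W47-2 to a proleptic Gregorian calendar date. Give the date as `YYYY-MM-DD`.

ISO week 1 of 7927 is the week containing the first Thursday of 7927.
Week 47, day 2 (Tuesday) lands on 7927-11-22.

7927-11-22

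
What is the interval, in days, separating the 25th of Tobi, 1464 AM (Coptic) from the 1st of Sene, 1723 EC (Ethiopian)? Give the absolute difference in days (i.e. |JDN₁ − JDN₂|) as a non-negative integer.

JDN of the first date = 2359535.
JDN of the second date = 2353451.
|2353451 − 2359535| = 6084.

6084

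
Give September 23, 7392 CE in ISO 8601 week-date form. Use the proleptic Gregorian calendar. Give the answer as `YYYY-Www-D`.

7392-W38-7

The weekday is Sunday (ISO weekday 7).
That Sunday belongs to ISO week 38 of ISO year 7392.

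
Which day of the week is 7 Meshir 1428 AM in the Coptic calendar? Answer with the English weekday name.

Saturday

Equivalently 13 February 1712 Gregorian, JDN 2346398.
Since JDN mod 7 = 5 (0 = Monday), the day is Saturday.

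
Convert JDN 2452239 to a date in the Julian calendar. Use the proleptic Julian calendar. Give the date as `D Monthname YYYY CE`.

JDN 2452239 is 25 November 2001 in the Gregorian calendar.
In the Julian calendar that day is 12 November 2001 CE.

12 November 2001 CE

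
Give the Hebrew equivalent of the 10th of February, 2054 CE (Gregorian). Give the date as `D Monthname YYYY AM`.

2 Adar I 5814 AM

Julian Day Number of the source date = 2471309.
Converting JDN 2471309 to the Hebrew calendar gives 2 Adar I 5814 AM.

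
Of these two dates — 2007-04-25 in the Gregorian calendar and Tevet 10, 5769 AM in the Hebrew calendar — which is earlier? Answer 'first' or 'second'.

First date → JDN 2454216; second date → JDN 2454838.
JDN 2454216 < JDN 2454838, so the first date is earlier.

first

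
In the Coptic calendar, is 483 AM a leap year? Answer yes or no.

483 mod 4 = 3; in the Coptic calendar a year is leap when year mod 4 = 3, so it is a leap year.

yes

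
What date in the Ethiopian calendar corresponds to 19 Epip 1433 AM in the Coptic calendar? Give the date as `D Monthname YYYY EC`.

The source date corresponds to 24 July 1717 in the Gregorian calendar (JDN 2348386).
That day falls on 19 Hamle 1709 EC in the Ethiopian calendar.

19 Hamle 1709 EC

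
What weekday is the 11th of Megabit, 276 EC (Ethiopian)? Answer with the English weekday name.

Friday

Equivalently 7 March 284 Gregorian, JDN 1824855.
Since JDN mod 7 = 4 (0 = Monday), the day is Friday.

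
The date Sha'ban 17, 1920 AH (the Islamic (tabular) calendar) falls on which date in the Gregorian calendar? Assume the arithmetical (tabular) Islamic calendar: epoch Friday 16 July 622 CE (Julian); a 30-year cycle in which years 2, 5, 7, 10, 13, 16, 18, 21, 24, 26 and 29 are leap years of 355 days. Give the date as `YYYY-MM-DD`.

Both dates share Julian Day Number 2628693; in the Gregorian calendar that is 5 January 2485 CE.

2485-01-05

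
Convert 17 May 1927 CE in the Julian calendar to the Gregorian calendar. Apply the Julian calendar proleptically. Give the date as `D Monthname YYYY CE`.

30 May 1927 CE

For dates in this range the Gregorian date is 13 days ahead of the Julian.
17 May 1927 Julian + 13 days → 30 May 1927 Gregorian.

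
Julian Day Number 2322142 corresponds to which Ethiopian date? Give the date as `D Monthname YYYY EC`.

8 Meskerem 1638 EC

The Gregorian equivalent of JDN 2322142 is 15 September 1645.
In the Ethiopian calendar that day is 8 Meskerem 1638 EC.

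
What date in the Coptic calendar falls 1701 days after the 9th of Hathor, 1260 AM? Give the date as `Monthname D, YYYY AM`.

Epip 9, 1264 AM

JDN of the 9th of Hathor, 1260 AM = 2284948.
2284948 + 1701 = 2286649.
JDN 2286649 in the Coptic calendar is Epip 9, 1264 AM.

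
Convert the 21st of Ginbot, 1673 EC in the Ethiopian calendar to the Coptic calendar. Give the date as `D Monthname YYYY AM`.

21 Pashons 1397 AM

Both dates share Julian Day Number 2335179; in the Coptic calendar that is 21 Pashons 1397 AM.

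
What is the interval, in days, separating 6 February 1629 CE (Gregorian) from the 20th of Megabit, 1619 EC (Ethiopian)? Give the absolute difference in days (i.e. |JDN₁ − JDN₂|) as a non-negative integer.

First date → JDN 2316077; second date → JDN 2315394.
The interval is |2316077 − 2315394| = 683 days.

683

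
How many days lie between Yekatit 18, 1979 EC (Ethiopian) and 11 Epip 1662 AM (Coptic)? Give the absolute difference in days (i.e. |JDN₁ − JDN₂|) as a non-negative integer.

First date → JDN 2446852; second date → JDN 2432020.
The interval is |2446852 − 2432020| = 14832 days.

14832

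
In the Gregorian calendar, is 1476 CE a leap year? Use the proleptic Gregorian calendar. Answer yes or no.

yes

1476 is divisible by 4 and not by 100, so it is a leap year.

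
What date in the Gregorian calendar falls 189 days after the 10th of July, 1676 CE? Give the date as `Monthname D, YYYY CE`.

January 15, 1677 CE

JDN of the 10th of July, 1676 CE = 2333398.
2333398 + 189 = 2333587.
JDN 2333587 in the Gregorian calendar is January 15, 1677 CE.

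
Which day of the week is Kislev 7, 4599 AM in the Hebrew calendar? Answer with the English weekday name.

In the proleptic Gregorian calendar this is 2 December 838 (JDN 2027469).
JDN 2027469 mod 7 = 3, and JDN 0 was a Monday, so this is a Thursday.

Thursday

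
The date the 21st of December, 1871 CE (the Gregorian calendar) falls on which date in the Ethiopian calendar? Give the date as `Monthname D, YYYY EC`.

Tahsas 12, 1864 EC

Both dates share Julian Day Number 2404783; in the Ethiopian calendar that is 12 Tahsas 1864 EC.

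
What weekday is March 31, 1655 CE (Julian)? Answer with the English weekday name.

In the Gregorian calendar this is 10 April 1655 (JDN 2325636).
2325636 ≡ 5 (mod 7); counting from Monday = 0 gives Saturday.

Saturday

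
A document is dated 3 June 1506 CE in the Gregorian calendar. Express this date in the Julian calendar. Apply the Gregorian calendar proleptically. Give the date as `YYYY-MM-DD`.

1506-05-24

The Julian–Gregorian offset here is 10 days (Julian trailing).
3 June 1506 Gregorian − 10 days → 24 May 1506 Julian.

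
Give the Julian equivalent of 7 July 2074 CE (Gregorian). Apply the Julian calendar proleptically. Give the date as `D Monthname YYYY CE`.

24 June 2074 CE

The Julian–Gregorian offset here is 13 days (Julian trailing).
7 July 2074 Gregorian − 13 days → 24 June 2074 Julian.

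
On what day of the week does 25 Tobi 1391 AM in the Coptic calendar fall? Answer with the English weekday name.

Wednesday

In the Gregorian calendar this is 30 January 1675 (JDN 2332871).
JDN 2332871 mod 7 = 2, and JDN 0 was a Monday, so this is a Wednesday.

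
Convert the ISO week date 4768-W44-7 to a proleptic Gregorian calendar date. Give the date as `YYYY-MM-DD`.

ISO week 1 of 4768 is the week containing the first Thursday of 4768.
Week 44, day 7 (Sunday) lands on 4768-11-03.

4768-11-03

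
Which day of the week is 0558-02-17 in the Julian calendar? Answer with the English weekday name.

Sunday

In the proleptic Gregorian calendar this is 19 February 558 (JDN 1924915).
Since JDN mod 7 = 6 (0 = Monday), the day is Sunday.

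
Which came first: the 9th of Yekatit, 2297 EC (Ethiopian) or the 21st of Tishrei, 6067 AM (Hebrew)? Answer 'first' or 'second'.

first

First date → JDN 2562993; second date → JDN 2563581.
JDN 2562993 < JDN 2563581, so the first date is earlier.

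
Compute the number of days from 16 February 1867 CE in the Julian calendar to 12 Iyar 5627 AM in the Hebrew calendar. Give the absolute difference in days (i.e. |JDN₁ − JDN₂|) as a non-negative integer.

JDN of the first date = 2403026.
JDN of the second date = 2403104.
|2403104 − 2403026| = 78.

78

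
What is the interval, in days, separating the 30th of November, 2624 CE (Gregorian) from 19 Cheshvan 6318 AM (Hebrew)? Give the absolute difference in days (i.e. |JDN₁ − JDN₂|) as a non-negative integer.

24488

First date → JDN 2679790; second date → JDN 2655302.
The interval is |2679790 − 2655302| = 24488 days.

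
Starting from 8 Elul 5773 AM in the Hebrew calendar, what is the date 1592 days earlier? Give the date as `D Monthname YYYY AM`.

11 Nisan 5769 AM

JDN of 8 Elul 5773 AM = 2456519.
2456519 − 1592 = 2454927.
JDN 2454927 in the Hebrew calendar is 11 Nisan 5769 AM.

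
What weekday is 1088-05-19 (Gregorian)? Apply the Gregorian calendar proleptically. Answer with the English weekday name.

Saturday

JDN 2118583 mod 7 = 5, and JDN 0 was a Monday, so this is a Saturday.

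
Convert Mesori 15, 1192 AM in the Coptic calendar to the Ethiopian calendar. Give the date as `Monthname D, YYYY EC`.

The source date corresponds to 17 August 1476 in the proleptic Gregorian calendar (JDN 2260387).
That day falls on 15 Nehase 1468 EC in the Ethiopian calendar.

Nehase 15, 1468 EC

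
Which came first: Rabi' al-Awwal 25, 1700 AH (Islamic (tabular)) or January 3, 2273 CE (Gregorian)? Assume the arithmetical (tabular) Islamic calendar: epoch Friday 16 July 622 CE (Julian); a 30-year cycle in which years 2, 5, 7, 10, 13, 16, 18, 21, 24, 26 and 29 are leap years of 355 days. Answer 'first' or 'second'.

The two dates have Julian Day Numbers 2550592 and 2551259 respectively.
Since 2550592 < 2551259, the first date comes first.

first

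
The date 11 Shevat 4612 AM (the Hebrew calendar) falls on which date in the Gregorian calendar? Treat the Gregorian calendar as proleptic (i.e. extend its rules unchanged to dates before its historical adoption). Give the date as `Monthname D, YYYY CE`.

Julian Day Number of the source date = 2032257.
Converting JDN 2032257 to the Gregorian calendar gives 11 January 852 CE.

January 11, 852 CE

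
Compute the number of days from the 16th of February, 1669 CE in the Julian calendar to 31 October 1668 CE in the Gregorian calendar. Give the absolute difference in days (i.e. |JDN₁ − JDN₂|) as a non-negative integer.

118

JDN of the first date = 2330707.
JDN of the second date = 2330589.
|2330589 − 2330707| = 118.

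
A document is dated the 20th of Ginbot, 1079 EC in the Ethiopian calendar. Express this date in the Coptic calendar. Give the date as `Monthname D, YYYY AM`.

Pashons 20, 803 AM

The source date corresponds to 21 May 1087 in the proleptic Gregorian calendar (JDN 2118219).
That day falls on 20 Pashons 803 AM in the Coptic calendar.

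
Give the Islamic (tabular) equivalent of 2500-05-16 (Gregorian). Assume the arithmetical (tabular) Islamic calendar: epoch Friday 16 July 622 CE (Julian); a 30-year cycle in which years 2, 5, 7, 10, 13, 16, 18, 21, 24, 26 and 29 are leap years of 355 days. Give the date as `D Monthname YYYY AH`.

Julian Day Number of the source date = 2634302.
Converting JDN 2634302 to the tabular Islamic calendar gives 16 Jumada al-Thani 1936 AH.

16 Jumada al-Thani 1936 AH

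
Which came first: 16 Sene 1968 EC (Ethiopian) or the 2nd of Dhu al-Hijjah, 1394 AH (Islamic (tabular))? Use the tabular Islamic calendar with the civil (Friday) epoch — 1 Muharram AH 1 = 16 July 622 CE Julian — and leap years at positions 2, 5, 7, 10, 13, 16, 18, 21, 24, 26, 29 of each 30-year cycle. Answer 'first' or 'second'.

Converting both to JDN: 2442953 vs 2442399; the smaller is the second.

second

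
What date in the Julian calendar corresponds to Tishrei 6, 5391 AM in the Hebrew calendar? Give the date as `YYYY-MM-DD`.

Julian Day Number of the source date = 2316660.
Converting JDN 2316660 to the Julian calendar gives 2 September 1630 CE.

1630-09-02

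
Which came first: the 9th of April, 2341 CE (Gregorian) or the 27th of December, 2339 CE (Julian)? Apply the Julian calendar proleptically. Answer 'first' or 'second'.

second

First date → JDN 2576191; second date → JDN 2575738.
JDN 2575738 < JDN 2576191, so the second date is earlier.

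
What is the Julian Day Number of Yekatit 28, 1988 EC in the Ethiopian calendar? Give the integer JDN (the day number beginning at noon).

Equivalently 7 March 1996 (Gregorian).
JDN 2400001 is 17 November 1858 CE (Gregorian), MJD 0; the target day is +50149 days from there, so JDN = 2450150.

2450150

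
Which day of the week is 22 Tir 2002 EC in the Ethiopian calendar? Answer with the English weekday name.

Saturday

In the Gregorian calendar this is 30 January 2010 (JDN 2455227).
JDN 2455227 mod 7 = 5, and JDN 0 was a Monday, so this is a Saturday.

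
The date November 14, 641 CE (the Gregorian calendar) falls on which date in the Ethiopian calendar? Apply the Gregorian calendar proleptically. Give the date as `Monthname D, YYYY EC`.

Hidar 15, 634 EC

Both dates share Julian Day Number 1955498; in the Ethiopian calendar that is 15 Hidar 634 EC.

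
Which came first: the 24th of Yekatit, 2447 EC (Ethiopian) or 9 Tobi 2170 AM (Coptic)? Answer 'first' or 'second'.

The two dates have Julian Day Numbers 2617795 and 2617385 respectively.
Since 2617385 < 2617795, the second date comes first.

second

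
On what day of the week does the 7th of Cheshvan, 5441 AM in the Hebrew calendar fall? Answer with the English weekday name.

Wednesday

This is JDN 2334971 (30 October 1680 Gregorian).
2334971 ≡ 2 (mod 7); counting from Monday = 0 gives Wednesday.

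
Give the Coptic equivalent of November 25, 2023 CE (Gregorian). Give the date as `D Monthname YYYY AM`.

Julian Day Number of the source date = 2460274.
Converting JDN 2460274 to the Coptic calendar gives 15 Hathor 1740 AM.

15 Hathor 1740 AM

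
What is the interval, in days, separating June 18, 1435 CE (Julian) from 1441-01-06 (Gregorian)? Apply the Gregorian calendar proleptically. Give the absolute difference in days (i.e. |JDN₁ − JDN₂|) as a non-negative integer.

2020

First date → JDN 2245360; second date → JDN 2247380.
The interval is |2245360 − 2247380| = 2020 days.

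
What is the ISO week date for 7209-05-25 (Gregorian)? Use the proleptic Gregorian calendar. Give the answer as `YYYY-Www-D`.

7209-W22-1

The weekday is Monday (ISO weekday 1).
That Monday belongs to ISO week 22 of ISO year 7209.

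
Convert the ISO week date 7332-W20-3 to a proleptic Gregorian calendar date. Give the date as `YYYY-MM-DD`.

7332-05-14

ISO week 1 of 7332 is the week containing the first Thursday of 7332.
Week 20, day 3 (Wednesday) lands on 7332-05-14.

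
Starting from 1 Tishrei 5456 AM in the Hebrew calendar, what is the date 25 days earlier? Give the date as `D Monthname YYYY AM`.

5 Elul 5455 AM

JDN of 1 Tishrei 5456 AM = 2340399.
2340399 − 25 = 2340374.
JDN 2340374 in the Hebrew calendar is 5 Elul 5455 AM.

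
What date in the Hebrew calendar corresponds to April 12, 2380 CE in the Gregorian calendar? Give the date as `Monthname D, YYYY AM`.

Nisan 5, 6140 AM

Both dates share Julian Day Number 2590439; in the Hebrew calendar that is 5 Nisan 6140 AM.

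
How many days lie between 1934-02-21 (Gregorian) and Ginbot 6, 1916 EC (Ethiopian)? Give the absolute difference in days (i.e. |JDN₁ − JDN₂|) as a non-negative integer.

JDN of the first date = 2427490.
JDN of the second date = 2423920.
|2423920 − 2427490| = 3570.

3570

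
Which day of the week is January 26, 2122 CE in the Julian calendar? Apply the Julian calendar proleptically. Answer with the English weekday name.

Equivalently 9 February 2122 Gregorian, JDN 2496144.
Since JDN mod 7 = 0 (0 = Monday), the day is Monday.

Monday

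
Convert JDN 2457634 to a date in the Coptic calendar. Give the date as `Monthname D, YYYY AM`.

Mesori 27, 1732 AM

JDN 2457634 is 2 September 2016 in the Gregorian calendar.
In the Coptic calendar that day is Mesori 27, 1732 AM.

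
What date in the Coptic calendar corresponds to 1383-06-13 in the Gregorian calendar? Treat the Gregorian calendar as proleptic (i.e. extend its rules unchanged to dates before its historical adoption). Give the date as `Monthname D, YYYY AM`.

Both dates share Julian Day Number 2226354; in the Coptic calendar that is 11 Paoni 1099 AM.

Paoni 11, 1099 AM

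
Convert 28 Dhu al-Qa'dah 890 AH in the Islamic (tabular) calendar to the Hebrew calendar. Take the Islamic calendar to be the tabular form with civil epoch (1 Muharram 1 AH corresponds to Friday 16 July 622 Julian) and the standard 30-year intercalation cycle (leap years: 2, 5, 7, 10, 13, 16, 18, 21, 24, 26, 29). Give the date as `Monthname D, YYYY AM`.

Kislev 28, 5246 AM

Both dates share Julian Day Number 2263794; in the Hebrew calendar that is 28 Kislev 5246 AM.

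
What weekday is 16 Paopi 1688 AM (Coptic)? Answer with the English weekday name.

Wednesday

Equivalently 27 October 1971 Gregorian, JDN 2441252.
Since JDN mod 7 = 2 (0 = Monday), the day is Wednesday.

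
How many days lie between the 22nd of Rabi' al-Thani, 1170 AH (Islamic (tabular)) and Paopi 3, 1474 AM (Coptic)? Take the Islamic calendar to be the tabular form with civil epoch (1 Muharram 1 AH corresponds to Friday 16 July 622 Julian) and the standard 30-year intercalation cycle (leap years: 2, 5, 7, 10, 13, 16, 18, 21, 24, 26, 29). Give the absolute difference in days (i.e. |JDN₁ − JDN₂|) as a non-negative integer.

270

First date → JDN 2362805; second date → JDN 2363075.
The interval is |2362805 − 2363075| = 270 days.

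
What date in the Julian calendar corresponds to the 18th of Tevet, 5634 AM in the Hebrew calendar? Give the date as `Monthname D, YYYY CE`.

December 26, 1873 CE

Both dates share Julian Day Number 2405531; in the Julian calendar that is 26 December 1873 CE.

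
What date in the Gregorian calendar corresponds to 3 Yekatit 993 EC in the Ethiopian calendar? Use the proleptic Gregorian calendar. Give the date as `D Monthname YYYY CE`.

3 February 1001 CE

Both dates share Julian Day Number 2086701; in the Gregorian calendar that is 3 February 1001 CE.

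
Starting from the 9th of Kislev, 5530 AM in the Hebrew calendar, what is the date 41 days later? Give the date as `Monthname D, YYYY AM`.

JDN of the 9th of Kislev, 5530 AM = 2367516.
2367516 + 41 = 2367557.
JDN 2367557 in the Hebrew calendar is Tevet 21, 5530 AM.

Tevet 21, 5530 AM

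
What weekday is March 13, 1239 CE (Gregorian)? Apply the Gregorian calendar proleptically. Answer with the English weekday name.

Sunday

2173667 ≡ 6 (mod 7); counting from Monday = 0 gives Sunday.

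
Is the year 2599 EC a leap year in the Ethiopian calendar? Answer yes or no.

2599 mod 4 = 3; in the Ethiopian calendar a year is leap when year mod 4 = 3, so it is a leap year.

yes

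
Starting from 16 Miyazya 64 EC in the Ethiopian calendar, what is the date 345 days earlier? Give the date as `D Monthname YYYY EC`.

7 Ginbot 63 EC

JDN of 16 Miyazya 64 EC = 1747457.
1747457 − 345 = 1747112.
JDN 1747112 in the Ethiopian calendar is 7 Ginbot 63 EC.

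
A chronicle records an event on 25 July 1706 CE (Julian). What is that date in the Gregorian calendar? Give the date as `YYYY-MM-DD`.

For dates in this range the Gregorian date is 11 days ahead of the Julian.
25 July 1706 Julian + 11 days → 5 August 1706 Gregorian.

1706-08-05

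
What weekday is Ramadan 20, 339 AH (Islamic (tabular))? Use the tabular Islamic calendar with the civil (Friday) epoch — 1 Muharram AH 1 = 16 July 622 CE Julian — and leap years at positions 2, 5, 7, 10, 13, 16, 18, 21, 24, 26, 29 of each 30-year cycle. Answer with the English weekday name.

Sunday

In the proleptic Gregorian calendar this is 7 March 951 (JDN 2068471).
JDN 2068471 mod 7 = 6, and JDN 0 was a Monday, so this is a Sunday.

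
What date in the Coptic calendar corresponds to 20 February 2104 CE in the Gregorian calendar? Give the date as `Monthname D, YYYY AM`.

Meshir 11, 1820 AM

Julian Day Number of the source date = 2489580.
Converting JDN 2489580 to the Coptic calendar gives 11 Meshir 1820 AM.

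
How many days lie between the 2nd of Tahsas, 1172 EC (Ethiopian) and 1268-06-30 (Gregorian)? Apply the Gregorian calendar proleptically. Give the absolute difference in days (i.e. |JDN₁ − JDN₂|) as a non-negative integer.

JDN of the first date = 2152020.
JDN of the second date = 2184369.
|2184369 − 2152020| = 32349.

32349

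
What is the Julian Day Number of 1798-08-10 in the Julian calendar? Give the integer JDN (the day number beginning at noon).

2377999

Equivalently 21 August 1798 (Gregorian).
JDN 2400001 is 17 November 1858 CE (Gregorian), MJD 0; the target day is −22002 days from there, so JDN = 2377999.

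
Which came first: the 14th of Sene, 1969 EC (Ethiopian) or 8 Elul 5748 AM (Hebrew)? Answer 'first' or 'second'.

Converting both to JDN: 2443316 vs 2447395; the smaller is the first.

first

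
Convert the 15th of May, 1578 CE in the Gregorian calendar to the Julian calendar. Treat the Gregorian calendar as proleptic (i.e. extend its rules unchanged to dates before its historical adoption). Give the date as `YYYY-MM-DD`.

1578-05-05

For dates in this range the Gregorian date is 10 days ahead of the Julian.
15 May 1578 Gregorian − 10 days → 5 May 1578 Julian.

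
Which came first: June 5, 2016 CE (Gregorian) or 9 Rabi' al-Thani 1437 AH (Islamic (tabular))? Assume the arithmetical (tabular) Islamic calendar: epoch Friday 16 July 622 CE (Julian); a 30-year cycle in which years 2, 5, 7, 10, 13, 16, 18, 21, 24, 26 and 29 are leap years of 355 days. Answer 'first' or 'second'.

second

First date → JDN 2457545; second date → JDN 2457408.
JDN 2457408 < JDN 2457545, so the second date is earlier.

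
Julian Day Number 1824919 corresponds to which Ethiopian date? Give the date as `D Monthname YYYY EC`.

15 Ginbot 276 EC

The proleptic Gregorian equivalent of JDN 1824919 is 10 May 284.
In the Ethiopian calendar that day is 15 Ginbot 276 EC.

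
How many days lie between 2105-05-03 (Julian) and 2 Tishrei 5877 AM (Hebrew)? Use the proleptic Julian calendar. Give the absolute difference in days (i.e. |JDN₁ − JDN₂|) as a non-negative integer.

JDN of the first date = 2490032.
JDN of the second date = 2494164.
|2494164 − 2490032| = 4132.

4132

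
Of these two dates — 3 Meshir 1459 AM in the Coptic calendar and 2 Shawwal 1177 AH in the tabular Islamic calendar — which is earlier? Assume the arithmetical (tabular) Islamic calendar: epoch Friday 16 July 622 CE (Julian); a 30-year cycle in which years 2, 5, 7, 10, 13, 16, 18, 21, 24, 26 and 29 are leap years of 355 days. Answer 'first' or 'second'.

first

Converting both to JDN: 2357716 vs 2365442; the smaller is the first.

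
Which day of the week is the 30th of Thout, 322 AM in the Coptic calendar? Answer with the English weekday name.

This is JDN 1942304 (30 September 605 Gregorian).
1942304 ≡ 0 (mod 7); counting from Monday = 0 gives Monday.

Monday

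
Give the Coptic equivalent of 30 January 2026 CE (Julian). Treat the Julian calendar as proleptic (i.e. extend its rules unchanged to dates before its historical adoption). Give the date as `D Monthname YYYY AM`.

5 Meshir 1742 AM

Julian Day Number of the source date = 2461084.
Converting JDN 2461084 to the Coptic calendar gives 5 Meshir 1742 AM.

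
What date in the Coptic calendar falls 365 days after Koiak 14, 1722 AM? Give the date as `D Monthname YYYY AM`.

Counting 365 days forward from JDN 2453728 reaches JDN 2454093, which is 14 Koiak 1723 AM.

14 Koiak 1723 AM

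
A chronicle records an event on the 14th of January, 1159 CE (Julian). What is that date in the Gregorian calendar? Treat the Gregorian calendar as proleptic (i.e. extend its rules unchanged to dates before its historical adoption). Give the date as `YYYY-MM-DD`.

1159-01-21

For dates in this range the Gregorian date is 7 days ahead of the Julian.
14 January 1159 Julian + 7 days → 21 January 1159 Gregorian.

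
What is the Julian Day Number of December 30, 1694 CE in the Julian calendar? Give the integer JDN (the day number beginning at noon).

Equivalently 9 January 1695 (Gregorian).
JDN 2400001 is 17 November 1858 CE (Gregorian), MJD 0; the target day is −59846 days from there, so JDN = 2340155.

2340155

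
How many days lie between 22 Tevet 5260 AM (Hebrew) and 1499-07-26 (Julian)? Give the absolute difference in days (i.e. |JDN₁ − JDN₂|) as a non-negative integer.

152

First date → JDN 2268926; second date → JDN 2268774.
The interval is |2268926 − 2268774| = 152 days.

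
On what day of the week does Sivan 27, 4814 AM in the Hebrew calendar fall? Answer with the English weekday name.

Sunday

Equivalently 11 June 1054 Gregorian, JDN 2106187.
Since JDN mod 7 = 6 (0 = Monday), the day is Sunday.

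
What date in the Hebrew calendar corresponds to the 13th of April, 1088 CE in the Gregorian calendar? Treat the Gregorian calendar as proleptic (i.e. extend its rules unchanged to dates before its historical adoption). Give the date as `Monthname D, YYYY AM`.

Nisan 13, 4848 AM

Both dates share Julian Day Number 2118547; in the Hebrew calendar that is 13 Nisan 4848 AM.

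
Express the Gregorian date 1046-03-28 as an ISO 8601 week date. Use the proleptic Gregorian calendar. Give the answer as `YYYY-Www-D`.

1046-W13-6

The weekday is Saturday (ISO weekday 6).
That Saturday belongs to ISO week 13 of ISO year 1046.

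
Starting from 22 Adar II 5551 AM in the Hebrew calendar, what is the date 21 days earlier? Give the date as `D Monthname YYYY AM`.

The starting date is JDN 2375296; 2375296 − 21 = 2375275.
JDN 2375275 corresponds to 1 Adar II 5551 AM.

1 Adar II 5551 AM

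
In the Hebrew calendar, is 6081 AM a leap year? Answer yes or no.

Hebrew year 6081 is year 1 of its 19-year Metonic cycle; leap years are at positions 3, 6, 8, 11, 14, 17, 19, so it is a common year (12 months).

no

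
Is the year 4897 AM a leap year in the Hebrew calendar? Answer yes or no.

yes

Hebrew year 4897 is year 14 of its 19-year Metonic cycle; leap years are at positions 3, 6, 8, 11, 14, 17, 19, so it is a leap year (13 months).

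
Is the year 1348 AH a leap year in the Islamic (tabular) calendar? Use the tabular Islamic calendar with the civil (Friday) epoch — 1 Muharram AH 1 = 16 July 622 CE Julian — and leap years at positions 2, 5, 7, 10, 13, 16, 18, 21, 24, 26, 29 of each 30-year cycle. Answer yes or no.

Year 1348 AH is year 28 of its 30-year cycle; leap positions are 2, 5, 7, 10, 13, 16, 18, 21, 24, 26, 29, so it is a common year (354 days).

no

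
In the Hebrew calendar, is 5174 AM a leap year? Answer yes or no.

Hebrew year 5174 is year 6 of its 19-year Metonic cycle; leap years are at positions 3, 6, 8, 11, 14, 17, 19, so it is a leap year (13 months).

yes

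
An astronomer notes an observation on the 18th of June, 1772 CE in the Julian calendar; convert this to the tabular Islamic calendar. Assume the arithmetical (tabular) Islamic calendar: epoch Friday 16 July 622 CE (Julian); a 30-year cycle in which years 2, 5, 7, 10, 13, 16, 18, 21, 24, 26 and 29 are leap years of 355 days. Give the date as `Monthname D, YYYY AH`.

Rabi' al-Awwal 28, 1186 AH

The source date corresponds to 29 June 1772 in the Gregorian calendar (JDN 2368450).
That day falls on 28 Rabi' al-Awwal 1186 AH in the tabular Islamic calendar.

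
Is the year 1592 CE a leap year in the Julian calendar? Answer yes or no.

1592 mod 4 = 0, so it is a leap year in the Julian calendar.

yes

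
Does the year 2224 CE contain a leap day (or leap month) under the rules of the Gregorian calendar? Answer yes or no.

yes

2224 is divisible by 4 and not by 100, so it is a leap year.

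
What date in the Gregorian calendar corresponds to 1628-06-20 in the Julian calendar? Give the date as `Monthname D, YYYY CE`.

For dates in this range the Gregorian date is 10 days ahead of the Julian.
20 June 1628 Julian + 10 days → 30 June 1628 Gregorian.

June 30, 1628 CE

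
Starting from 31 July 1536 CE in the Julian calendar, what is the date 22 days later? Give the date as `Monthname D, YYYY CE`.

JDN of 31 July 1536 CE = 2282294.
2282294 + 22 = 2282316.
JDN 2282316 in the Julian calendar is August 22, 1536 CE.

August 22, 1536 CE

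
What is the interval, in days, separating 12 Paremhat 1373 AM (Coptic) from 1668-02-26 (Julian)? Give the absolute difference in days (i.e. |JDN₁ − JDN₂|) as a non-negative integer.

4007

JDN of the first date = 2326344.
JDN of the second date = 2330351.
|2330351 − 2326344| = 4007.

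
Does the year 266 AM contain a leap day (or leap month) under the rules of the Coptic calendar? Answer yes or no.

no

266 mod 4 = 2; in the Coptic calendar a year is leap when year mod 4 = 3, so it is a common year.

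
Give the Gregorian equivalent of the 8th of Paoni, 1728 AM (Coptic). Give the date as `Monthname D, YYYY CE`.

Both dates share Julian Day Number 2456094; in the Gregorian calendar that is 15 June 2012 CE.

June 15, 2012 CE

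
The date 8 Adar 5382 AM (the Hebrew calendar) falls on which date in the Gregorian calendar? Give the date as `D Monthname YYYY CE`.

Julian Day Number of the source date = 2313532.
Converting JDN 2313532 to the Gregorian calendar gives 18 February 1622 CE.

18 February 1622 CE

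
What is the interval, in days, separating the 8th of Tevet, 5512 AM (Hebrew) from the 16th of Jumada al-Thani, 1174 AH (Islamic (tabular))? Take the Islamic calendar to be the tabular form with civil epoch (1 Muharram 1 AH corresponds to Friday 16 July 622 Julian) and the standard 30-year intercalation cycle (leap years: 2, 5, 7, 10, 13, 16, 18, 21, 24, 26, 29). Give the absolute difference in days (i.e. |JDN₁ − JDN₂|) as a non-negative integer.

3316

JDN of the first date = 2360959.
JDN of the second date = 2364275.
|2364275 − 2360959| = 3316.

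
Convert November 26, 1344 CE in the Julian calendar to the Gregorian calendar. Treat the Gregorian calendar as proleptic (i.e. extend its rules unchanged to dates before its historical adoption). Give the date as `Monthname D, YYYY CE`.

The Julian–Gregorian offset here is 8 days (Julian trailing).
26 November 1344 Julian + 8 days → 4 December 1344 Gregorian.

December 4, 1344 CE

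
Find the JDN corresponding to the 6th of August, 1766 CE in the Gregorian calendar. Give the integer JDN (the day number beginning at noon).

2366296

JDN 2299161 is 15 October 1582 CE (Gregorian); the target day is +67135 days from there, so JDN = 2366296.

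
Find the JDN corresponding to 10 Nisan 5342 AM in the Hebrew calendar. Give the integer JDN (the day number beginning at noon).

2298975

In the Gregorian calendar the same day is 12 April 1582.
JDN 2451545 is 1 January 2000 CE (Gregorian); the target day is −152570 days from there, so JDN = 2298975.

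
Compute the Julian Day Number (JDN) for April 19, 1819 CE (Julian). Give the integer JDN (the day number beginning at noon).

In the Gregorian calendar the same day is 1 May 1819.
JDN 2400001 is 17 November 1858 CE (Gregorian), MJD 0; the target day is −14445 days from there, so JDN = 2385556.

2385556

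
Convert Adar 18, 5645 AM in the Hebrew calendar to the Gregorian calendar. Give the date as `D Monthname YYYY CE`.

5 March 1885 CE

Both dates share Julian Day Number 2409606; in the Gregorian calendar that is 5 March 1885 CE.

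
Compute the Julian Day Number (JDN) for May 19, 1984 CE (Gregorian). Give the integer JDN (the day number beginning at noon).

2445840

JDN 2451545 is 1 January 2000 CE (Gregorian); the target day is −5705 days from there, so JDN = 2445840.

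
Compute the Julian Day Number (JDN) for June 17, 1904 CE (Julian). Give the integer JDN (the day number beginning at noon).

Equivalently 30 June 1904 (Gregorian).
JDN 2299161 is 15 October 1582 CE (Gregorian); the target day is +117501 days from there, so JDN = 2416662.

2416662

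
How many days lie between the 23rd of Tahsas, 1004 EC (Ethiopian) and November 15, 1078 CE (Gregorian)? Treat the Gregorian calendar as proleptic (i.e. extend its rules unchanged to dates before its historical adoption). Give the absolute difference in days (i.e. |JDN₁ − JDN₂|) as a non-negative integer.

24431

JDN of the first date = 2090679.
JDN of the second date = 2115110.
|2115110 − 2090679| = 24431.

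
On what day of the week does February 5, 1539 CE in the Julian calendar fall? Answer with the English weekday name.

In the proleptic Gregorian calendar this is 15 February 1539 (JDN 2283213).
Since JDN mod 7 = 2 (0 = Monday), the day is Wednesday.

Wednesday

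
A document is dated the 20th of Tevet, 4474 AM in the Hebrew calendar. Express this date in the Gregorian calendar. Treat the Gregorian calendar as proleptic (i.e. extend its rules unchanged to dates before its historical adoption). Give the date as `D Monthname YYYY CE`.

Both dates share Julian Day Number 1981858; in the Gregorian calendar that is 16 January 714 CE.

16 January 714 CE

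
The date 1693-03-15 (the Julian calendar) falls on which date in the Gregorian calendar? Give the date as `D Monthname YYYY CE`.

The Julian–Gregorian offset here is 10 days (Julian trailing).
15 March 1693 Julian + 10 days → 25 March 1693 Gregorian.

25 March 1693 CE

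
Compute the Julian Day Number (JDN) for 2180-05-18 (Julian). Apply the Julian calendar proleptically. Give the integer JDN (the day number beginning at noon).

2517441

Equivalently 1 June 2180 (Gregorian).
JDN 2451545 is 1 January 2000 CE (Gregorian); the target day is +65896 days from there, so JDN = 2517441.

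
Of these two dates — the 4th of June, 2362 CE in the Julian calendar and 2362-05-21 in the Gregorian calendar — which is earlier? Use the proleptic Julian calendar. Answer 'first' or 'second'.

second

First date → JDN 2583933; second date → JDN 2583903.
JDN 2583903 < JDN 2583933, so the second date is earlier.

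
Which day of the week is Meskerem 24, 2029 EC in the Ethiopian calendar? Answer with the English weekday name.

In the Gregorian calendar this is 4 October 2036 (JDN 2464971).
JDN 2464971 mod 7 = 5, and JDN 0 was a Monday, so this is a Saturday.

Saturday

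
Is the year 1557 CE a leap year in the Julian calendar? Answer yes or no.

1557 mod 4 = 1, so it is a common year in the Julian calendar.

no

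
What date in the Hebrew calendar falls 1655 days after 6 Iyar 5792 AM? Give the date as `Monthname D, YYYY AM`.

Cheshvan 7, 5797 AM

JDN of 6 Iyar 5792 AM = 2463340.
2463340 + 1655 = 2464995.
JDN 2464995 in the Hebrew calendar is Cheshvan 7, 5797 AM.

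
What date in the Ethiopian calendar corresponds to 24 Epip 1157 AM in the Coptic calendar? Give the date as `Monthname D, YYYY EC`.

Hamle 24, 1433 EC

Both dates share Julian Day Number 2247582; in the Ethiopian calendar that is 24 Hamle 1433 EC.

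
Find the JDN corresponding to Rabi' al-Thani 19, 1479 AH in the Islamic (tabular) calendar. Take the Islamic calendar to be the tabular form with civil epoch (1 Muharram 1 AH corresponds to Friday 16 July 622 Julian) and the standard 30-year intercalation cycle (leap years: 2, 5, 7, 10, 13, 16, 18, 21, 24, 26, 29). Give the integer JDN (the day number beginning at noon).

2472301

In the Gregorian calendar the same day is 29 October 2056.
JDN 2299161 is 15 October 1582 CE (Gregorian); the target day is +173140 days from there, so JDN = 2472301.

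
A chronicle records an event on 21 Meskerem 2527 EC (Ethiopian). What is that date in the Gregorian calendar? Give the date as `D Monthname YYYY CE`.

Julian Day Number of the source date = 2646862.
Converting JDN 2646862 to the Gregorian calendar gives 5 October 2534 CE.

5 October 2534 CE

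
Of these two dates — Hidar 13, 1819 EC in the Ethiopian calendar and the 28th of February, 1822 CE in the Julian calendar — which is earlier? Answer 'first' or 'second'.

First date → JDN 2388317; second date → JDN 2386602.
JDN 2386602 < JDN 2388317, so the second date is earlier.

second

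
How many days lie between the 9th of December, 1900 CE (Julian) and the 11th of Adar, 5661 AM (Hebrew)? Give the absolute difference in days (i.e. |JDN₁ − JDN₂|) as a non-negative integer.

70

First date → JDN 2415376; second date → JDN 2415446.
The interval is |2415376 − 2415446| = 70 days.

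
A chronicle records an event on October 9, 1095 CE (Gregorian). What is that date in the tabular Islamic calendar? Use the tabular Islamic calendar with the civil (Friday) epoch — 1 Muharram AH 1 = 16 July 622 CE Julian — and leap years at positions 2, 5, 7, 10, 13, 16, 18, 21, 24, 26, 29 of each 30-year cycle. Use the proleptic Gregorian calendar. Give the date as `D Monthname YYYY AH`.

Julian Day Number of the source date = 2121282.
Converting JDN 2121282 to the tabular Islamic calendar gives 30 Ramadan 488 AH.

30 Ramadan 488 AH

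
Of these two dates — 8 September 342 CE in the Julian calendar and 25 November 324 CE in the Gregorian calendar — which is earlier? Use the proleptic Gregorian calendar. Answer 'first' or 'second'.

Converting both to JDN: 1846224 vs 1839727; the smaller is the second.

second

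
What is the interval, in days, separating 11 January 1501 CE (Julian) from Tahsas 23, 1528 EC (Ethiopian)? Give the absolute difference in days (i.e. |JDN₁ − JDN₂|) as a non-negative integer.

JDN of the first date = 2269309.
JDN of the second date = 2282070.
|2282070 − 2269309| = 12761.

12761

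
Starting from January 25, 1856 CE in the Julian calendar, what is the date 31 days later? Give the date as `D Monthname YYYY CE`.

JDN of January 25, 1856 CE = 2398986.
2398986 + 31 = 2399017.
JDN 2399017 in the Julian calendar is 25 February 1856 CE.

25 February 1856 CE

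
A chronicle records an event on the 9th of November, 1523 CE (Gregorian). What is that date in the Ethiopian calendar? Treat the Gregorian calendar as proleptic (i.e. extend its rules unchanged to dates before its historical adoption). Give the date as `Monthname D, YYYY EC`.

Julian Day Number of the source date = 2277636.
Converting JDN 2277636 to the Ethiopian calendar gives 2 Hidar 1516 EC.

Hidar 2, 1516 EC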